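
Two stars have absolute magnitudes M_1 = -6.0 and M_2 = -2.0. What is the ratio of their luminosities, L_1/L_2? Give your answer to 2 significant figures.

ΔM = M_1 − M_2 = -4.0
L_1/L_2 = 10^(−0.4 ΔM) = 10^1.600 = 39.81

L_1/L_2 ≈ 40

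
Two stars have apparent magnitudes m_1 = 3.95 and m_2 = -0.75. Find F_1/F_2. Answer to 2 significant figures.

F_1/F_2 ≈ 0.013

Δm = 3.95 − (-0.75) = 4.70
Flux ratio = 10^(−0.4 Δm) = 10^(−0.4 × 4.70) = 10^-1.880 = 0.01318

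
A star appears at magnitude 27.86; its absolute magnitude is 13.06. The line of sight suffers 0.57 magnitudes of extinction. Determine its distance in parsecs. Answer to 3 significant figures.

d ≈ 7010 pc

m − M = 5 log₁₀(d/10 pc) + A  ⇒  27.86 − (13.06) − 0.57 = 5 log₁₀(d/10)
14.230 = 5 log₁₀(d/10)
log₁₀ d = (m − M − A)/5 + 1 = 3.8460
d = 10^3.8460 = 7015 pc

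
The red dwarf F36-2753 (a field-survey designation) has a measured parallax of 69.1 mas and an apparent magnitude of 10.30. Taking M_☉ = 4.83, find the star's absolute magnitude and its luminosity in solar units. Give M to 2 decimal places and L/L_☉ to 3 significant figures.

d = 1/p = 1000/69.1 mas = 14.47 pc
M = m − 5 log₁₀ d + 5 = 10.30 − 5·1.1605 + 5 = 9.497
M − M_☉ = 9.497 − 4.83 = 4.667
L/L_☉ = 10^(−0.4 × 4.667) = 0.01358

M ≈ 9.50; L/L_☉ ≈ 0.0136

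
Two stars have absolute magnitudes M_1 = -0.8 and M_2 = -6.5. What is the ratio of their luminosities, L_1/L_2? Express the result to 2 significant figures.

L_1/L_2 ≈ 5.2×10^-3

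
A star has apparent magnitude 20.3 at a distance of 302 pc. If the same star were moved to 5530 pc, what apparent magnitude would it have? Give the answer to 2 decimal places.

Flux ∝ 1/d², so Δm = 5 log₁₀(d₂/d₁) = 5 log₁₀(5530/302) = 6.314
m₂ = m₁ + Δm = 20.3 + (6.314) = 26.614

m ≈ 26.61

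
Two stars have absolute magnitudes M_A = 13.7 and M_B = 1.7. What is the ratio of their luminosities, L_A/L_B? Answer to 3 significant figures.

L_A/L_B ≈ 1.58×10^-5

ΔM = M_A − M_B = 12.0
L_A/L_B = 10^(−0.4 ΔM) = 10^-4.800 = 1.585×10^-5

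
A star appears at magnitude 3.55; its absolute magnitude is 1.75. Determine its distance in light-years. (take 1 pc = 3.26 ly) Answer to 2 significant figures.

d ≈ 75 ly

Distance modulus: m − M = 3.55 − (1.75) = 1.800
m − M = 5 log₁₀ d − 5
log₁₀ d = (m − M)/5 + 1 = 1.3600
d = 10^1.3600 = 22.91 pc
= 74.68 ly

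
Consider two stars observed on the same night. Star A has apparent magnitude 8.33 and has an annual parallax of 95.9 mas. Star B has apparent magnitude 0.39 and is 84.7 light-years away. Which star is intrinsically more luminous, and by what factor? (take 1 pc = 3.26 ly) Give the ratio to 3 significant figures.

Star A: p = 95.9 mas = 0.0959″ → d = 1/p = 10.43 pc
Star A: M = m − 5 log₁₀ d + 5 = 8.33 − 5·1.0182 + 5 = 8.239
Star B: d = 84.7 ly / 3.26 = 25.98 pc
Star B: M = m − 5 log₁₀ d + 5 = 0.39 − 5·1.4147 + 5 = -1.683
ΔM = M_A − M_B = 8.239 − (-1.683) = 9.922; smaller M is more luminous → Star B.
L ratio = 10^(0.4 |ΔM|) = 10^3.969 = 9310

Star B is more luminous, by a factor of 9310.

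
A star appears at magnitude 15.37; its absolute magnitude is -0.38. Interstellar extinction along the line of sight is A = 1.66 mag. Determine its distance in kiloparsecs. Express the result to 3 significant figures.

m − M = 5 log₁₀(d/10 pc) + A  ⇒  15.37 − (-0.38) − 1.66 = 5 log₁₀(d/10)
14.090 = 5 log₁₀(d/10)
log₁₀ d = (m − M − A)/5 + 1 = 3.8180
d = 10^3.8180 = 6577 pc
= 6.577 kpc

d ≈ 6.58 kpc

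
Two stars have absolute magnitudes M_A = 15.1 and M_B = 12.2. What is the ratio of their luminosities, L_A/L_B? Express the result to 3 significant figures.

L_A/L_B ≈ 0.0692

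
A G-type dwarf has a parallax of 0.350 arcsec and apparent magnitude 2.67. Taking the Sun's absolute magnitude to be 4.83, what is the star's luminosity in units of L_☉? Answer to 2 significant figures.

L/L_☉ ≈ 0.60

d = 1/p = 1/0.350″ = 2.857 pc
M = m − 5 log₁₀ d + 5 = 2.67 − 5·0.4559 + 5 = 5.390
M − M_☉ = 5.390 − 4.83 = 0.560
L/L_☉ = 10^(−0.4 × 0.560) = 0.5968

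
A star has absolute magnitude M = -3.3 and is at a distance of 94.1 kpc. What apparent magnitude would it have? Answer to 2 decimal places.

d = 94.1 kpc = 94100 pc
m = M + 5 log₁₀ d − 5 = -3.3 + 5·4.9736 − 5 = 16.568

m ≈ 16.57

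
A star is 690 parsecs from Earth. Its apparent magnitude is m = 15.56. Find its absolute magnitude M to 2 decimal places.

M ≈ 6.37

5 log₁₀(d/10 pc) = 5 log₁₀(690.0) − 5 = 9.194
M = m − 5 log₁₀(d/10) = 15.56 − 9.194 = 6.366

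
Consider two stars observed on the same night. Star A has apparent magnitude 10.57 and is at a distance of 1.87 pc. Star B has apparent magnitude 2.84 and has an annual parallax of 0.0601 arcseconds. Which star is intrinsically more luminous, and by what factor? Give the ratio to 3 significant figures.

Star A: M = m − 5 log₁₀ d + 5 = 10.57 − 5·0.2718 + 5 = 14.211
Star B: d = 1/p = 1/0.0601″ = 16.64 pc
Star B: M = m − 5 log₁₀ d + 5 = 2.84 − 5·1.2211 + 5 = 1.734
ΔM = M_A − M_B = 14.211 − (1.734) = 12.476; smaller M is more luminous → Star B.
L ratio = 10^(0.4 |ΔM|) = 10^4.991 = 97850

Star B is more luminous, by a factor of 97900.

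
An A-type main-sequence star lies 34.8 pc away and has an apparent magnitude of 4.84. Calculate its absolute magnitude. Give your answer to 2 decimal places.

M ≈ 2.13

5 log₁₀(d/10 pc) = 5 log₁₀(34.80) − 5 = 2.708
M = m − 5 log₁₀(d/10) = 4.84 − 2.708 = 2.132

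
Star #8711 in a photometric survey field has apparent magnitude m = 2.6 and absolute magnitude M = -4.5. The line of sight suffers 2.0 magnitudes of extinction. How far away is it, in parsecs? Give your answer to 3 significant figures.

d ≈ 105 pc

m − M = 5 log₁₀(d/10 pc) + A  ⇒  2.6 − (-4.5) − 2.0 = 5 log₁₀(d/10)
5.100 = 5 log₁₀(d/10)
log₁₀ d = (m − M − A)/5 + 1 = 2.0200
d = 10^2.0200 = 104.7 pc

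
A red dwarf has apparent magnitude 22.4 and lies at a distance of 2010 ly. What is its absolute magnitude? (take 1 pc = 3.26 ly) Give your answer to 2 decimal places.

M ≈ 13.45

d = 2010 ly / 3.26 = 616.6 pc
5 log₁₀(d/10 pc) = 5 log₁₀(616.6) − 5 = 8.950
M = m − 5 log₁₀(d/10) = 22.4 − 8.950 = 13.450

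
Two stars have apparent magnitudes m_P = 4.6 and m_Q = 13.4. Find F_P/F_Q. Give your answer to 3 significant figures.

F_P/F_Q ≈ 3310

Magnitude difference = -8.8
Flux ratio = 10^(−0.4 Δm) = 10^(−0.4 × -8.8) = 10^3.520 = 3311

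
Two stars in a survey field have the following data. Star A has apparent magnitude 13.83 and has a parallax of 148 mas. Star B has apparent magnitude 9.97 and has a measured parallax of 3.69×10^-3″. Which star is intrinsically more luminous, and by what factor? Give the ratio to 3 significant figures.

Star B is more luminous, by a factor of 56300.

Star A: p = 148 mas = 0.148″ → d = 1/p = 6.757 pc
Star A: M = m − 5 log₁₀ d + 5 = 13.83 − 5·0.8297 + 5 = 14.681
Star B: d = 1/p = 1/3.69×10^-3″ = 271.0 pc
Star B: M = m − 5 log₁₀ d + 5 = 9.97 − 5·2.4330 + 5 = 2.805
ΔM = M_A − M_B = 14.681 − (2.805) = 11.876; smaller M is more luminous → Star B.
L ratio = 10^(0.4 |ΔM|) = 10^4.750 = 56300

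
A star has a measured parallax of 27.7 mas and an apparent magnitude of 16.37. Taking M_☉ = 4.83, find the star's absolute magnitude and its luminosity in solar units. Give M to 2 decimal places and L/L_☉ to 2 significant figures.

M ≈ 13.58; L/L_☉ ≈ 3.2×10^-4

d = 1/p = 1000/27.7 mas = 36.10 pc
M = m − 5 log₁₀ d + 5 = 16.37 − 5·1.5575 + 5 = 13.582
M − M_☉ = 13.582 − 4.83 = 8.752
L/L_☉ = 10^(−0.4 × 8.752) = 3.155×10^-4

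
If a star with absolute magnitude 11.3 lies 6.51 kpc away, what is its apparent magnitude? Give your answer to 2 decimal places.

m ≈ 25.37

d = 6.51 kpc = 6510 pc
m = M + 5 log₁₀ d − 5 = 11.3 + 5·3.8136 − 5 = 25.368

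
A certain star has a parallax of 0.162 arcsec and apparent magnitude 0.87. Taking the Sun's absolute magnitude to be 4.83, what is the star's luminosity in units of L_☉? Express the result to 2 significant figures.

L/L_☉ ≈ 15

d = 1/p = 1/0.162″ = 6.173 pc
M = m − 5 log₁₀ d + 5 = 0.87 − 5·0.7905 + 5 = 1.918
M − M_☉ = 1.918 − 4.83 = -2.912
L/L_☉ = 10^(−0.4 × -2.912) = 14.62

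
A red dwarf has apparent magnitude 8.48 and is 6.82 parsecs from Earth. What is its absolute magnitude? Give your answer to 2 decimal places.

5 log₁₀(d/10 pc) = 5 log₁₀(6.820) − 5 = -0.831
M = m − 5 log₁₀(d/10) = 8.48 + 0.831 = 9.311

M ≈ 9.31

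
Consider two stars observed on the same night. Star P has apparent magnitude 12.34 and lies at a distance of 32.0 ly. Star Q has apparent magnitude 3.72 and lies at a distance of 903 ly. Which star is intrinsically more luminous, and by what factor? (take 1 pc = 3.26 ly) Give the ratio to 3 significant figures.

Star P: d = 32.0 ly / 3.26 = 9.816 pc
Star P: M = m − 5 log₁₀ d + 5 = 12.34 − 5·0.9919 + 5 = 12.380
Star Q: d = 903 ly / 3.26 = 277.0 pc
Star Q: M = m − 5 log₁₀ d + 5 = 3.72 − 5·2.4425 + 5 = -3.492
ΔM = M_P − M_Q = 12.380 − (-3.492) = 15.873; smaller M is more luminous → Star Q.
L ratio = 10^(0.4 |ΔM|) = 10^6.349 = 2.234×10^6

Star Q is more luminous, by a factor of 2.23×10^6.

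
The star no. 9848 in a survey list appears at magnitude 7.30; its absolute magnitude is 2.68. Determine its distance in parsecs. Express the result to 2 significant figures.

Distance modulus: m − M = 7.30 − (2.68) = 4.620
m − M = 5 log₁₀ d − 5
log₁₀ d = (m − M)/5 + 1 = 1.9240
d = 10^1.9240 = 83.95 pc

d ≈ 84 pc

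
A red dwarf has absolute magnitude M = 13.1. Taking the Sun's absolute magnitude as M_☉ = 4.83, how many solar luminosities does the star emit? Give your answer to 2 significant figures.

M − M_☉ = 13.1 − 4.83 = 8.270
L/L_☉ = 10^(−0.4 (M − M_☉)) = 10^-3.308 = 4.920×10^-4

L/L_☉ ≈ 4.9×10^-4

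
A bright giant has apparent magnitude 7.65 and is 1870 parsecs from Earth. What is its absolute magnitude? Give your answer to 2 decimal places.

M ≈ -3.71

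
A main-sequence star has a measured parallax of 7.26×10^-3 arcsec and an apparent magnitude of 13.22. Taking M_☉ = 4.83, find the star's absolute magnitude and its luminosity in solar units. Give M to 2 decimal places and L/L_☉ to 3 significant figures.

d = 1/p = 1/7.26×10^-3″ = 137.7 pc
M = m − 5 log₁₀ d + 5 = 13.22 − 5·2.1391 + 5 = 7.525
M − M_☉ = 7.525 − 4.83 = 2.695
L/L_☉ = 10^(−0.4 × 2.695) = 0.08358

M ≈ 7.52; L/L_☉ ≈ 0.0836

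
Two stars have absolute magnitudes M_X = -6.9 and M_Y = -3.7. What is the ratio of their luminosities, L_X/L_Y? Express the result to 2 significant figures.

ΔM = M_X − M_Y = -3.2
L_X/L_Y = 10^(−0.4 ΔM) = 10^1.280 = 19.05

L_X/L_Y ≈ 19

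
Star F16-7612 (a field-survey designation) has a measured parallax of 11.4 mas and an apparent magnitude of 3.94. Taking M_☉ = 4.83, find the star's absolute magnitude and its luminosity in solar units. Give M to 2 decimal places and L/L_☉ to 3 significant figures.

d = 1/p = 1000/11.4 mas = 87.72 pc
M = m − 5 log₁₀ d + 5 = 3.94 − 5·1.9431 + 5 = -0.775
M − M_☉ = -0.775 − 4.83 = -5.605
L/L_☉ = 10^(−0.4 × -5.605) = 174.7

M ≈ -0.78; L/L_☉ ≈ 175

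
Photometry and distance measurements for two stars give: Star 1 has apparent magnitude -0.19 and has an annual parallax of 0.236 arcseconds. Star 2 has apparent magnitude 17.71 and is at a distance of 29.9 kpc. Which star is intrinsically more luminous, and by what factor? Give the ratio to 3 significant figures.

Star 1: d = 1/p = 1/0.236″ = 4.237 pc
Star 1: M = m − 5 log₁₀ d + 5 = -0.19 − 5·0.6271 + 5 = 1.675
Star 2: d = 29.9 kpc = 29900 pc
Star 2: M = m − 5 log₁₀ d + 5 = 17.71 − 5·4.4757 + 5 = 0.332
ΔM = M_1 − M_2 = 1.675 − (0.332) = 1.343; smaller M is more luminous → Star 2.
L ratio = 10^(0.4 |ΔM|) = 10^0.537 = 3.445

Star 2 is more luminous, by a factor of 3.44.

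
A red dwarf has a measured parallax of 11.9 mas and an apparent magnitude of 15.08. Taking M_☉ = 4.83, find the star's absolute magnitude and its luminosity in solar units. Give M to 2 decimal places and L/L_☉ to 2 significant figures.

M ≈ 10.46; L/L_☉ ≈ 5.6×10^-3

d = 1/p = 1000/11.9 mas = 84.03 pc
M = m − 5 log₁₀ d + 5 = 15.08 − 5·1.9245 + 5 = 10.458
M − M_☉ = 10.458 − 4.83 = 5.628
L/L_☉ = 10^(−0.4 × 5.628) = 5.609×10^-3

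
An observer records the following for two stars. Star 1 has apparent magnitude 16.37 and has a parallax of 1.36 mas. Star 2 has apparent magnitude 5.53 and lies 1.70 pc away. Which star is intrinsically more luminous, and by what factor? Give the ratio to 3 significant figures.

Star 1 is more luminous, by a factor of 8.63.

Star 1: p = 1.36 mas = 1.36×10^-3″ → d = 1/p = 735.3 pc
Star 1: M = m − 5 log₁₀ d + 5 = 16.37 − 5·2.8665 + 5 = 7.038
Star 2: M = m − 5 log₁₀ d + 5 = 5.53 − 5·0.2304 + 5 = 9.378
ΔM = M_1 − M_2 = 7.038 − (9.378) = -2.340; smaller M is more luminous → Star 1.
L ratio = 10^(0.4 |ΔM|) = 10^0.936 = 8.630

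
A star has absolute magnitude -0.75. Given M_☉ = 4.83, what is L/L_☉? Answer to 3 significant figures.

L/L_☉ ≈ 171

M − M_☉ = -0.75 − 4.83 = -5.580
L/L_☉ = 10^(−0.4 (M − M_☉)) = 10^2.232 = 170.6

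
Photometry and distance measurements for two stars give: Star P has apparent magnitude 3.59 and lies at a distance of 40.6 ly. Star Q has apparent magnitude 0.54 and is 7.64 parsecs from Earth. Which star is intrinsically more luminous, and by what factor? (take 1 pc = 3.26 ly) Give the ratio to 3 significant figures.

Star P: d = 40.6 ly / 3.26 = 12.45 pc
Star P: M = m − 5 log₁₀ d + 5 = 3.59 − 5·1.0953 + 5 = 3.113
Star Q: M = m − 5 log₁₀ d + 5 = 0.54 − 5·0.8831 + 5 = 1.125
ΔM = M_P − M_Q = 3.113 − (1.125) = 1.989; smaller M is more luminous → Star Q.
L ratio = 10^(0.4 |ΔM|) = 10^0.796 = 6.246

Star Q is more luminous, by a factor of 6.25.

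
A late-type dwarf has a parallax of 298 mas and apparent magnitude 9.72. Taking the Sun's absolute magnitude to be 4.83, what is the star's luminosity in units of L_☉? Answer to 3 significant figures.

d = 1/p = 1000/298 mas = 3.356 pc
M = m − 5 log₁₀ d + 5 = 9.72 − 5·0.5258 + 5 = 12.091
M − M_☉ = 12.091 − 4.83 = 7.261
L/L_☉ = 10^(−0.4 × 7.261) = 1.246×10^-3

L/L_☉ ≈ 1.25×10^-3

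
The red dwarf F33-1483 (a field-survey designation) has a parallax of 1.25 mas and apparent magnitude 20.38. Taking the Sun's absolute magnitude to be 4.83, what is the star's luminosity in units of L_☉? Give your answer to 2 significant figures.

d = 1/p = 1000/1.25 mas = 800.0 pc
M = m − 5 log₁₀ d + 5 = 20.38 − 5·2.9031 + 5 = 10.865
M − M_☉ = 10.865 − 4.83 = 6.035
L/L_☉ = 10^(−0.4 × 6.035) = 3.856×10^-3

L/L_☉ ≈ 3.9×10^-3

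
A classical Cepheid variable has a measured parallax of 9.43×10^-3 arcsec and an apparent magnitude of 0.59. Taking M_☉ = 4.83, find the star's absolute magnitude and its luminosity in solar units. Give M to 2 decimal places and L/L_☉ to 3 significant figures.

d = 1/p = 1/9.43×10^-3″ = 106.0 pc
M = m − 5 log₁₀ d + 5 = 0.59 − 5·2.0255 + 5 = -4.537
M − M_☉ = -4.537 − 4.83 = -9.367
L/L_☉ = 10^(−0.4 × -9.367) = 5584

M ≈ -4.54; L/L_☉ ≈ 5580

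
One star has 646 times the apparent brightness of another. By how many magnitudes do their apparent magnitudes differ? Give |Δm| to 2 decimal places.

|Δm| ≈ 7.03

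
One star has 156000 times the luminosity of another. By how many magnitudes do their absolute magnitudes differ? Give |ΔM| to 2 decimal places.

Pogson: ΔM = −2.5 log₁₀(ratio) = −2.5 log₁₀(156000) = −2.5 × 5.1931 = -12.983

|ΔM| ≈ 12.98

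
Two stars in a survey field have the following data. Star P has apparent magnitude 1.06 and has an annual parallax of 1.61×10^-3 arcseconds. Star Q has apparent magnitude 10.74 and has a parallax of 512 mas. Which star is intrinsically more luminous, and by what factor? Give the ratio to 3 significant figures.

Star P: d = 1/p = 1/1.61×10^-3″ = 621.1 pc
Star P: M = m − 5 log₁₀ d + 5 = 1.06 − 5·2.7932 + 5 = -7.906
Star Q: p = 512 mas = 0.512″ → d = 1/p = 1.953 pc
Star Q: M = m − 5 log₁₀ d + 5 = 10.74 − 5·0.2907 + 5 = 14.286
ΔM = M_P − M_Q = -7.906 − (14.286) = -22.192; smaller M is more luminous → Star P.
L ratio = 10^(0.4 |ΔM|) = 10^8.877 = 7.532×10^8

Star P is more luminous, by a factor of 7.53×10^8.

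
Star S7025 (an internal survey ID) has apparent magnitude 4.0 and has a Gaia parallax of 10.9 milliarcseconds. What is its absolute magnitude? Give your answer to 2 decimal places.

M ≈ -0.81

p = 10.9 mas = 0.0109″ → d = 1/p = 91.74 pc
5 log₁₀(d/10 pc) = 5 log₁₀(91.74) − 5 = 4.813
M = m − 5 log₁₀(d/10) = 4.0 − 4.813 = -0.813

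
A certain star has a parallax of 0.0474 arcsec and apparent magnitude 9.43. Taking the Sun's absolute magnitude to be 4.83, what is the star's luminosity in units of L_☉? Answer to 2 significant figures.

L/L_☉ ≈ 0.064

d = 1/p = 1/0.0474″ = 21.10 pc
M = m − 5 log₁₀ d + 5 = 9.43 − 5·1.3242 + 5 = 7.809
M − M_☉ = 7.809 − 4.83 = 2.979
L/L_☉ = 10^(−0.4 × 2.979) = 0.06433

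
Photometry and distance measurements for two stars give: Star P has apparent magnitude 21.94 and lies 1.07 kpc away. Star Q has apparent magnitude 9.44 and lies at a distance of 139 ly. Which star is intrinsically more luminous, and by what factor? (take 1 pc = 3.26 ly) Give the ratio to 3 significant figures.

Star P: d = 1.07 kpc = 1070 pc
Star P: M = m − 5 log₁₀ d + 5 = 21.94 − 5·3.0294 + 5 = 11.793
Star Q: d = 139 ly / 3.26 = 42.64 pc
Star Q: M = m − 5 log₁₀ d + 5 = 9.44 − 5·1.6298 + 5 = 6.291
ΔM = M_P − M_Q = 11.793 − (6.291) = 5.502; smaller M is more luminous → Star Q.
L ratio = 10^(0.4 |ΔM|) = 10^2.201 = 158.8

Star Q is more luminous, by a factor of 159.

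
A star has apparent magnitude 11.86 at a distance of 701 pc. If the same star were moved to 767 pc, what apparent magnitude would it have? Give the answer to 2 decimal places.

m ≈ 12.06

Flux ∝ 1/d², so Δm = 5 log₁₀(d₂/d₁) = 5 log₁₀(767/701) = 0.195
m₂ = m₁ + Δm = 11.86 + (0.195) = 12.055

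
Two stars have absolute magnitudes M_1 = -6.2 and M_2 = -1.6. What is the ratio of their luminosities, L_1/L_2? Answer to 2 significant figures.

ΔM = M_1 − M_2 = -4.6
L_1/L_2 = 10^(−0.4 ΔM) = 10^1.840 = 69.18

L_1/L_2 ≈ 69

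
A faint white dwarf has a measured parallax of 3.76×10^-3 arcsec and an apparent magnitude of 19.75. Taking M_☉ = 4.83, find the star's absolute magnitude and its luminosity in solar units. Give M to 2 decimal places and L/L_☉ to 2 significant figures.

M ≈ 12.63; L/L_☉ ≈ 7.6×10^-4

d = 1/p = 1/3.76×10^-3″ = 266.0 pc
M = m − 5 log₁₀ d + 5 = 19.75 − 5·2.4248 + 5 = 12.626
M − M_☉ = 12.626 − 4.83 = 7.796
L/L_☉ = 10^(−0.4 × 7.796) = 7.614×10^-4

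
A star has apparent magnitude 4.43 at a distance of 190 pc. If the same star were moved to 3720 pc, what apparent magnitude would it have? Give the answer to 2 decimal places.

Flux ∝ 1/d², so Δm = 5 log₁₀(d₂/d₁) = 5 log₁₀(3720/190) = 6.459
m₂ = m₁ + Δm = 4.43 + (6.459) = 10.889

m ≈ 10.89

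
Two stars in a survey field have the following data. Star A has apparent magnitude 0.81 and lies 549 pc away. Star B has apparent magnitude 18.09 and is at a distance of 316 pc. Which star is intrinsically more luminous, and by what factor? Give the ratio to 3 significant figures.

Star A is more luminous, by a factor of 2.46×10^7.

Star A: M = m − 5 log₁₀ d + 5 = 0.81 − 5·2.7396 + 5 = -7.888
Star B: M = m − 5 log₁₀ d + 5 = 18.09 − 5·2.4997 + 5 = 10.592
ΔM = M_A − M_B = -7.888 − (10.592) = -18.479; smaller M is more luminous → Star A.
L ratio = 10^(0.4 |ΔM|) = 10^7.392 = 2.465×10^7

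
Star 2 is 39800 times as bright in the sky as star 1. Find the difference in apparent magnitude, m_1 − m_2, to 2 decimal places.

m_1 − m_2 ≈ 11.50

Pogson: Δm = −2.5 log₁₀(ratio) = −2.5 log₁₀(39800) = −2.5 × 4.5999 = -11.500
Star 2 is brighter so has the smaller magnitude: m_1 − m_2 is positive.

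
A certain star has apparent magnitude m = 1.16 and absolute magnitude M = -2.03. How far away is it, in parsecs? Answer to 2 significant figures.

μ = m − M = 3.190
m − M = 5 log₁₀ d − 5
log₁₀ d = (m − M)/5 + 1 = 1.6380
d = 10^1.6380 = 43.45 pc

d ≈ 43 pc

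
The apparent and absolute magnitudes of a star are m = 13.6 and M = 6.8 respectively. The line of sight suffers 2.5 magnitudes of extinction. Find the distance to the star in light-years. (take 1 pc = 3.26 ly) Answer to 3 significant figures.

d ≈ 236 ly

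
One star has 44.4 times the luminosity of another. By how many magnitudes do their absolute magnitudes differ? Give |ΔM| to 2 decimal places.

Pogson: ΔM = −2.5 log₁₀(ratio) = −2.5 log₁₀(44.4) = −2.5 × 1.6474 = -4.118

|ΔM| ≈ 4.12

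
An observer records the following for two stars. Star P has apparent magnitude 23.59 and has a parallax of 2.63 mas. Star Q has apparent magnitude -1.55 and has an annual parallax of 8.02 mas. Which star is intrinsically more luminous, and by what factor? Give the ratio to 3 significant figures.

Star Q is more luminous, by a factor of 1.22×10^9.

Star P: p = 2.63 mas = 2.63×10^-3″ → d = 1/p = 380.2 pc
Star P: M = m − 5 log₁₀ d + 5 = 23.59 − 5·2.5800 + 5 = 15.690
Star Q: p = 8.02 mas = 8.02×10^-3″ → d = 1/p = 124.7 pc
Star Q: M = m − 5 log₁₀ d + 5 = -1.55 − 5·2.0958 + 5 = -7.029
ΔM = M_P − M_Q = 15.690 − (-7.029) = 22.719; smaller M is more luminous → Star Q.
L ratio = 10^(0.4 |ΔM|) = 10^9.088 = 1.223×10^9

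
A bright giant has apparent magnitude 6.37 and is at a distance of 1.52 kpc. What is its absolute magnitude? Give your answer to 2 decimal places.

M ≈ -4.54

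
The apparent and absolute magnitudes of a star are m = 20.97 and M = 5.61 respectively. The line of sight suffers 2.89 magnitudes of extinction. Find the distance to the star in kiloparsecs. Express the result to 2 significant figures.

d ≈ 3.1 kpc

m − M = 5 log₁₀(d/10 pc) + A  ⇒  20.97 − (5.61) − 2.89 = 5 log₁₀(d/10)
12.470 = 5 log₁₀(d/10)
log₁₀ d = (m − M − A)/5 + 1 = 3.4940
d = 10^3.4940 = 3119 pc
= 3.119 kpc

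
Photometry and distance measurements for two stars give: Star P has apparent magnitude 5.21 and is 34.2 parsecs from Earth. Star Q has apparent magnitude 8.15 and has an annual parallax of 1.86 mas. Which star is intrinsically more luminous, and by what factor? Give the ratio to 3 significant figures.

Star P: M = m − 5 log₁₀ d + 5 = 5.21 − 5·1.5340 + 5 = 2.540
Star Q: p = 1.86 mas = 1.86×10^-3″ → d = 1/p = 537.6 pc
Star Q: M = m − 5 log₁₀ d + 5 = 8.15 − 5·2.7305 + 5 = -0.502
ΔM = M_P − M_Q = 2.540 − (-0.502) = 3.042; smaller M is more luminous → Star Q.
L ratio = 10^(0.4 |ΔM|) = 10^1.217 = 16.48

Star Q is more luminous, by a factor of 16.5.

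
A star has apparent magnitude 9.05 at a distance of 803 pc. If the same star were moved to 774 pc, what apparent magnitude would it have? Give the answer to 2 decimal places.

m ≈ 8.97

Flux ∝ 1/d², so Δm = 5 log₁₀(d₂/d₁) = 5 log₁₀(774/803) = -0.080
m₂ = m₁ + Δm = 9.05 + (-0.080) = 8.970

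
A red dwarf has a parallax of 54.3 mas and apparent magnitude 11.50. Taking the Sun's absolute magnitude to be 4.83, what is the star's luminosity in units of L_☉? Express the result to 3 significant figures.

d = 1/p = 1000/54.3 mas = 18.42 pc
M = m − 5 log₁₀ d + 5 = 11.50 − 5·1.2652 + 5 = 10.174
M − M_☉ = 10.174 − 4.83 = 5.344
L/L_☉ = 10^(−0.4 × 5.344) = 7.285×10^-3

L/L_☉ ≈ 7.28×10^-3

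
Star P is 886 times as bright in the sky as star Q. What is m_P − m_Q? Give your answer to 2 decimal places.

m_P − m_Q ≈ -7.37

Pogson: Δm = −2.5 log₁₀(ratio) = −2.5 log₁₀(886) = −2.5 × 2.9474 = -7.369
Star P is brighter, so it has the smaller magnitude: the difference is negative.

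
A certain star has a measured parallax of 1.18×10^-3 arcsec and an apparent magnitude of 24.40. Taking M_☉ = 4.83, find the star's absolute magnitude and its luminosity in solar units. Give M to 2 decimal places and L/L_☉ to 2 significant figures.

d = 1/p = 1/1.18×10^-3″ = 847.5 pc
M = m − 5 log₁₀ d + 5 = 24.40 − 5·2.9281 + 5 = 14.759
M − M_☉ = 14.759 − 4.83 = 9.929
L/L_☉ = 10^(−0.4 × 9.929) = 1.067×10^-4

M ≈ 14.76; L/L_☉ ≈ 1.1×10^-4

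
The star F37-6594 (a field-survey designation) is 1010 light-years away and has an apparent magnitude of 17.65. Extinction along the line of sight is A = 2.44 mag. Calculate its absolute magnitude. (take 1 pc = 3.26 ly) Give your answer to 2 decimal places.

d = 1010 ly / 3.26 = 309.8 pc
5 log₁₀(d/10 pc) = 5 log₁₀(309.8) − 5 = 7.456
M = m − 5 log₁₀(d/10) − A = 17.65 − 7.456 − 2.44 = 7.754

M ≈ 7.75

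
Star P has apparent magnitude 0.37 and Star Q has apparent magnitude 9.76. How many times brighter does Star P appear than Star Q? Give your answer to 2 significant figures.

Magnitude difference = -9.39
Flux ratio = 10^(−0.4 Δm) = 10^(−0.4 × -9.39) = 10^3.756 = 5702

5700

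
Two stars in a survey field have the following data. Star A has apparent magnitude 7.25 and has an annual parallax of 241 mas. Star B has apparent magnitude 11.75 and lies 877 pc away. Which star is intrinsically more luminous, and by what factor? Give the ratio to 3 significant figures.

Star B is more luminous, by a factor of 708.

Star A: p = 241 mas = 0.241″ → d = 1/p = 4.149 pc
Star A: M = m − 5 log₁₀ d + 5 = 7.25 − 5·0.6180 + 5 = 9.160
Star B: M = m − 5 log₁₀ d + 5 = 11.75 − 5·2.9430 + 5 = 2.035
ΔM = M_A − M_B = 9.160 − (2.035) = 7.125; smaller M is more luminous → Star B.
L ratio = 10^(0.4 |ΔM|) = 10^2.850 = 708.0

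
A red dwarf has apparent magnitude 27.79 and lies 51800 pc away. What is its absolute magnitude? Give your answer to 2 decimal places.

5 log₁₀(d/10 pc) = 5 log₁₀(51800) − 5 = 18.572
M = m − 5 log₁₀(d/10) = 27.79 − 18.572 = 9.218

M ≈ 9.22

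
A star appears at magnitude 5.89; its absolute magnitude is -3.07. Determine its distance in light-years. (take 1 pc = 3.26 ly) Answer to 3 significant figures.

μ = m − M = 8.960
m − M = 5 log₁₀ d − 5
log₁₀ d = (m − M)/5 + 1 = 2.7920
d = 10^2.7920 = 619.4 pc
= 2019 ly

d ≈ 2020 ly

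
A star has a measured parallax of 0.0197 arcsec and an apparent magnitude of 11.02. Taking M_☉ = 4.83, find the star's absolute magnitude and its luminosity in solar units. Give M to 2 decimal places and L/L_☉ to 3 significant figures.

d = 1/p = 1/0.0197″ = 50.76 pc
M = m − 5 log₁₀ d + 5 = 11.02 − 5·1.7055 + 5 = 7.492
M − M_☉ = 7.492 − 4.83 = 2.662
L/L_☉ = 10^(−0.4 × 2.662) = 0.08611

M ≈ 7.49; L/L_☉ ≈ 0.0861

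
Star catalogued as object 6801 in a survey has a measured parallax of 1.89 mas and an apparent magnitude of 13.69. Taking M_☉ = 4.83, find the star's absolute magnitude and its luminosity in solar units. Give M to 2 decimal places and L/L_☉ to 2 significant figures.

M ≈ 5.07; L/L_☉ ≈ 0.80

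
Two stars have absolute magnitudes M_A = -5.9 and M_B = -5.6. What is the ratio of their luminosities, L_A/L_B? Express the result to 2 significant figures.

L_A/L_B ≈ 1.3

ΔM = M_A − M_B = -0.3
L_A/L_B = 10^(−0.4 ΔM) = 10^0.120 = 1.318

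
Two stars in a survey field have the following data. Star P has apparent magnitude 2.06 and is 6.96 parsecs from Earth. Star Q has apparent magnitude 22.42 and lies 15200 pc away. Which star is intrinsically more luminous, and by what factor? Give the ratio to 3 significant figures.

Star P: M = m − 5 log₁₀ d + 5 = 2.06 − 5·0.8426 + 5 = 2.847
Star Q: M = m − 5 log₁₀ d + 5 = 22.42 − 5·4.1818 + 5 = 6.511
ΔM = M_P − M_Q = 2.847 − (6.511) = -3.664; smaller M is more luminous → Star P.
L ratio = 10^(0.4 |ΔM|) = 10^1.466 = 29.21

Star P is more luminous, by a factor of 29.2.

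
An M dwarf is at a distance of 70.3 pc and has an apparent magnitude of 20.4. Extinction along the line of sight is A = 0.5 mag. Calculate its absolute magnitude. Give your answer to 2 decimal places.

M ≈ 15.67

5 log₁₀(d/10 pc) = 5 log₁₀(70.30) − 5 = 4.235
M = m − 5 log₁₀(d/10) − A = 20.4 − 4.235 − 0.5 = 15.665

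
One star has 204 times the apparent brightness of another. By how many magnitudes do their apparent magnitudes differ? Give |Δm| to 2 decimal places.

Pogson: Δm = −2.5 log₁₀(ratio) = −2.5 log₁₀(204) = −2.5 × 2.3096 = -5.774

|Δm| ≈ 5.77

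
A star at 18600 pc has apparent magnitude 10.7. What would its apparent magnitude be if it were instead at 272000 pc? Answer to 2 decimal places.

Flux ∝ 1/d², so Δm = 5 log₁₀(d₂/d₁) = 5 log₁₀(272000/18600) = 5.825
m₂ = m₁ + Δm = 10.7 + (5.825) = 16.525

m ≈ 16.53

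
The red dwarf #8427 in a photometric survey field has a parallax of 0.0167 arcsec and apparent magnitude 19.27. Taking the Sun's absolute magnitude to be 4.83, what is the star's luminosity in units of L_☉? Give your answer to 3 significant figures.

L/L_☉ ≈ 6.01×10^-5

d = 1/p = 1/0.0167″ = 59.88 pc
M = m − 5 log₁₀ d + 5 = 19.27 − 5·1.7773 + 5 = 15.384
M − M_☉ = 15.384 − 4.83 = 10.554
L/L_☉ = 10^(−0.4 × 10.554) = 6.006×10^-5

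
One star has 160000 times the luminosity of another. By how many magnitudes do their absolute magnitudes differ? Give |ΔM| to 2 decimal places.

Pogson: ΔM = −2.5 log₁₀(ratio) = −2.5 log₁₀(160000) = −2.5 × 5.2041 = -13.010

|ΔM| ≈ 13.01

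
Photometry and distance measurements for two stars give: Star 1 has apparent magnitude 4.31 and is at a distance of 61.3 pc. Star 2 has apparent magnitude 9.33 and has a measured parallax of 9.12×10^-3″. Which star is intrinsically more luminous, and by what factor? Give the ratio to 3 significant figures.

Star 1: M = m − 5 log₁₀ d + 5 = 4.31 − 5·1.7875 + 5 = 0.373
Star 2: d = 1/p = 1/9.12×10^-3″ = 109.6 pc
Star 2: M = m − 5 log₁₀ d + 5 = 9.33 − 5·2.0400 + 5 = 4.130
ΔM = M_1 − M_2 = 0.373 − (4.130) = -3.757; smaller M is more luminous → Star 1.
L ratio = 10^(0.4 |ΔM|) = 10^1.503 = 31.84

Star 1 is more luminous, by a factor of 31.8.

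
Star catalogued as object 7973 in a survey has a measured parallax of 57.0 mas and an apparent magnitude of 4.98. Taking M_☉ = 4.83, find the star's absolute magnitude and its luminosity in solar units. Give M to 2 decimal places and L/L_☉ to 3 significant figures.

M ≈ 3.76; L/L_☉ ≈ 2.68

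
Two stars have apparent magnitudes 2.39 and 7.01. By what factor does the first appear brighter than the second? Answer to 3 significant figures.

70.5

Δm = 2.39 − (7.01) = -4.62
Flux ratio = 10^(−0.4 Δm) = 10^(−0.4 × -4.62) = 10^1.848 = 70.47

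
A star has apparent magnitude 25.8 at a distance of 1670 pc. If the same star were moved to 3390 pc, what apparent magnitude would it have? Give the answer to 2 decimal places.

m ≈ 27.34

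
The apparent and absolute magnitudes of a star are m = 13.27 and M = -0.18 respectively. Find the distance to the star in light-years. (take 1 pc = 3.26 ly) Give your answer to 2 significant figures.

d ≈ 16000 ly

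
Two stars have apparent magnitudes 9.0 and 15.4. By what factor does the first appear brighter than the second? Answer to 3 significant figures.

Δm = 9.0 − (15.4) = -6.4
Flux ratio = 10^(−0.4 Δm) = 10^(−0.4 × -6.4) = 10^2.560 = 363.1

363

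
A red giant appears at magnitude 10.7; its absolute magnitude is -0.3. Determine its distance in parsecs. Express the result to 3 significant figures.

μ = m − M = 11.000
m − M = 5 log₁₀ d − 5
log₁₀ d = (m − M)/5 + 1 = 3.2000
d = 10^3.2000 = 1585 pc

d ≈ 1580 pc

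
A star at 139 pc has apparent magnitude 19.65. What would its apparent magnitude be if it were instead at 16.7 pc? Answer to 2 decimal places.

Flux ∝ 1/d², so Δm = 5 log₁₀(d₂/d₁) = 5 log₁₀(16.7/139) = -4.601
m₂ = m₁ + Δm = 19.65 + (-4.601) = 15.049

m ≈ 15.05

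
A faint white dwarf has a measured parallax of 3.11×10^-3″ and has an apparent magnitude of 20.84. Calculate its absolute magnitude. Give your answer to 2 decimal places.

M ≈ 13.30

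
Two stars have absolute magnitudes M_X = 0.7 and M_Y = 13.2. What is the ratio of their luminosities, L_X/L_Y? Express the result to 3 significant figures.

L_X/L_Y ≈ 100000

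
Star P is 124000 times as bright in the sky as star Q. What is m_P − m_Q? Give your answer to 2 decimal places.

m_P − m_Q ≈ -12.73

Pogson: Δm = −2.5 log₁₀(ratio) = −2.5 log₁₀(124000) = −2.5 × 5.0934 = -12.734
Star P is brighter, so it has the smaller magnitude: the difference is negative.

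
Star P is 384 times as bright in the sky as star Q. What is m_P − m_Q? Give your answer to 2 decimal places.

Pogson: Δm = −2.5 log₁₀(ratio) = −2.5 log₁₀(384) = −2.5 × 2.5843 = -6.461
Star P is brighter, so it has the smaller magnitude: the difference is negative.

m_P − m_Q ≈ -6.46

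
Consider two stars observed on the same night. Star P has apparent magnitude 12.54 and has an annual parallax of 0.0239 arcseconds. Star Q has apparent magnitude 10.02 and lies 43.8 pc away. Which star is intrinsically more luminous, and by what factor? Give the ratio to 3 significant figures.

Star Q is more luminous, by a factor of 11.2.

Star P: d = 1/p = 1/0.0239″ = 41.84 pc
Star P: M = m − 5 log₁₀ d + 5 = 12.54 − 5·1.6216 + 5 = 9.432
Star Q: M = m − 5 log₁₀ d + 5 = 10.02 − 5·1.6415 + 5 = 6.813
ΔM = M_P − M_Q = 9.432 − (6.813) = 2.619; smaller M is more luminous → Star Q.
L ratio = 10^(0.4 |ΔM|) = 10^1.048 = 11.16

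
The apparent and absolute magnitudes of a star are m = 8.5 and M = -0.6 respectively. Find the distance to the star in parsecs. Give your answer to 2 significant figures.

d ≈ 660 pc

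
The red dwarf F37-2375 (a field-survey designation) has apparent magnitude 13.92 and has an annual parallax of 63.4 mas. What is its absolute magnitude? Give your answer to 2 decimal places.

p = 63.4 mas = 0.0634″ → d = 1/p = 15.77 pc
5 log₁₀(d/10 pc) = 5 log₁₀(15.77) − 5 = 0.990
M = m − 5 log₁₀(d/10) = 13.92 − 0.990 = 12.930

M ≈ 12.93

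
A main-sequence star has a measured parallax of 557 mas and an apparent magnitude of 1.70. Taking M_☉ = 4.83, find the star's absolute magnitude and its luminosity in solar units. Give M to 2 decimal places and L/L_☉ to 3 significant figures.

d = 1/p = 1000/557 mas = 1.795 pc
M = m − 5 log₁₀ d + 5 = 1.70 − 5·0.2541 + 5 = 5.429
M − M_☉ = 5.429 − 4.83 = 0.599
L/L_☉ = 10^(−0.4 × 0.599) = 0.5758

M ≈ 5.43; L/L_☉ ≈ 0.576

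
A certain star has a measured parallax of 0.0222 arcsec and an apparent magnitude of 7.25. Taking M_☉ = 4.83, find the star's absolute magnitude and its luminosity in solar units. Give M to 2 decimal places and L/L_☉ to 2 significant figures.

d = 1/p = 1/0.0222″ = 45.05 pc
M = m − 5 log₁₀ d + 5 = 7.25 − 5·1.6536 + 5 = 3.982
M − M_☉ = 3.982 − 4.83 = -0.848
L/L_☉ = 10^(−0.4 × -0.848) = 2.184

M ≈ 3.98; L/L_☉ ≈ 2.2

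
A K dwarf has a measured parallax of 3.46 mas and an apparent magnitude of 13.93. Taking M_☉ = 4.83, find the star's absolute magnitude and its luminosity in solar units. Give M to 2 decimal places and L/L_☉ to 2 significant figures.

M ≈ 6.63; L/L_☉ ≈ 0.19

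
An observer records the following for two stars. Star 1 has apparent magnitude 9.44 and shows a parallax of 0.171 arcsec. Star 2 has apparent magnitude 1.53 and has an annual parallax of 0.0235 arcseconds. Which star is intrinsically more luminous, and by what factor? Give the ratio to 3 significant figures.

Star 2 is more luminous, by a factor of 77200.

Star 1: d = 1/p = 1/0.171″ = 5.848 pc
Star 1: M = m − 5 log₁₀ d + 5 = 9.44 − 5·0.7670 + 5 = 10.605
Star 2: d = 1/p = 1/0.0235″ = 42.55 pc
Star 2: M = m − 5 log₁₀ d + 5 = 1.53 − 5·1.6289 + 5 = -1.615
ΔM = M_1 − M_2 = 10.605 − (-1.615) = 12.220; smaller M is more luminous → Star 2.
L ratio = 10^(0.4 |ΔM|) = 10^4.888 = 77240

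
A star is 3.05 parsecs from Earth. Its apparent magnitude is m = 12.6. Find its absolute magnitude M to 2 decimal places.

M ≈ 15.18

5 log₁₀(d/10 pc) = 5 log₁₀(3.050) − 5 = -2.579
M = m − 5 log₁₀(d/10) = 12.6 + 2.579 = 15.179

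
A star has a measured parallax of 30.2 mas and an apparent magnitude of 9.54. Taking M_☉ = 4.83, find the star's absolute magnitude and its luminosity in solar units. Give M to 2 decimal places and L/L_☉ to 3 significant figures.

d = 1/p = 1000/30.2 mas = 33.11 pc
M = m − 5 log₁₀ d + 5 = 9.54 − 5·1.5200 + 5 = 6.940
M − M_☉ = 6.940 − 4.83 = 2.110
L/L_☉ = 10^(−0.4 × 2.110) = 0.1432

M ≈ 6.94; L/L_☉ ≈ 0.143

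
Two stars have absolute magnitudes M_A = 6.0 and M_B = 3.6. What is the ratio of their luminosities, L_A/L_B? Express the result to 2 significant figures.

ΔM = M_A − M_B = 2.4
L_A/L_B = 10^(−0.4 ΔM) = 10^-0.960 = 0.1096

L_A/L_B ≈ 0.11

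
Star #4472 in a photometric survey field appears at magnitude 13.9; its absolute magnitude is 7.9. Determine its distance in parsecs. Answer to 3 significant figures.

Distance modulus: m − M = 13.9 − (7.9) = 6.000
m − M = 5 log₁₀ d − 5
log₁₀ d = (m − M)/5 + 1 = 2.2000
d = 10^2.2000 = 158.5 pc

d ≈ 158 pc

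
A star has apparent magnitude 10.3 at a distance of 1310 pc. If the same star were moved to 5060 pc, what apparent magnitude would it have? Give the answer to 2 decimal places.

Flux ∝ 1/d², so Δm = 5 log₁₀(d₂/d₁) = 5 log₁₀(5060/1310) = 2.934
m₂ = m₁ + Δm = 10.3 + (2.934) = 13.234

m ≈ 13.23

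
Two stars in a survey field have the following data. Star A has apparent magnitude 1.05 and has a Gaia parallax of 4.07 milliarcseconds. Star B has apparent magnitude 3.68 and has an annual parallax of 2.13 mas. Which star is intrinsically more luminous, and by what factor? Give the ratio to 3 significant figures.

Star A: p = 4.07 mas = 4.07×10^-3″ → d = 1/p = 245.7 pc
Star A: M = m − 5 log₁₀ d + 5 = 1.05 − 5·2.3904 + 5 = -5.902
Star B: p = 2.13 mas = 2.13×10^-3″ → d = 1/p = 469.5 pc
Star B: M = m − 5 log₁₀ d + 5 = 3.68 − 5·2.6716 + 5 = -4.678
ΔM = M_A − M_B = -5.902 − (-4.678) = -1.224; smaller M is more luminous → Star A.
L ratio = 10^(0.4 |ΔM|) = 10^0.490 = 3.087

Star A is more luminous, by a factor of 3.09.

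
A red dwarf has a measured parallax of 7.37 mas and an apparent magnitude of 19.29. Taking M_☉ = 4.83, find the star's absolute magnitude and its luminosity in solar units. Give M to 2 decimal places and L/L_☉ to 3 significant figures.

d = 1/p = 1000/7.37 mas = 135.7 pc
M = m − 5 log₁₀ d + 5 = 19.29 − 5·2.1325 + 5 = 13.627
M − M_☉ = 13.627 − 4.83 = 8.797
L/L_☉ = 10^(−0.4 × 8.797) = 3.027×10^-4

M ≈ 13.63; L/L_☉ ≈ 3.03×10^-4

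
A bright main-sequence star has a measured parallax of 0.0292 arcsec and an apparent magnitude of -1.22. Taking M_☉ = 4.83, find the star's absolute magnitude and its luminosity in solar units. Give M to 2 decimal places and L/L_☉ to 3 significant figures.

M ≈ -3.89; L/L_☉ ≈ 3080

d = 1/p = 1/0.0292″ = 34.25 pc
M = m − 5 log₁₀ d + 5 = -1.22 − 5·1.5346 + 5 = -3.893
M − M_☉ = -3.893 − 4.83 = -8.723
L/L_☉ = 10^(−0.4 × -8.723) = 3085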